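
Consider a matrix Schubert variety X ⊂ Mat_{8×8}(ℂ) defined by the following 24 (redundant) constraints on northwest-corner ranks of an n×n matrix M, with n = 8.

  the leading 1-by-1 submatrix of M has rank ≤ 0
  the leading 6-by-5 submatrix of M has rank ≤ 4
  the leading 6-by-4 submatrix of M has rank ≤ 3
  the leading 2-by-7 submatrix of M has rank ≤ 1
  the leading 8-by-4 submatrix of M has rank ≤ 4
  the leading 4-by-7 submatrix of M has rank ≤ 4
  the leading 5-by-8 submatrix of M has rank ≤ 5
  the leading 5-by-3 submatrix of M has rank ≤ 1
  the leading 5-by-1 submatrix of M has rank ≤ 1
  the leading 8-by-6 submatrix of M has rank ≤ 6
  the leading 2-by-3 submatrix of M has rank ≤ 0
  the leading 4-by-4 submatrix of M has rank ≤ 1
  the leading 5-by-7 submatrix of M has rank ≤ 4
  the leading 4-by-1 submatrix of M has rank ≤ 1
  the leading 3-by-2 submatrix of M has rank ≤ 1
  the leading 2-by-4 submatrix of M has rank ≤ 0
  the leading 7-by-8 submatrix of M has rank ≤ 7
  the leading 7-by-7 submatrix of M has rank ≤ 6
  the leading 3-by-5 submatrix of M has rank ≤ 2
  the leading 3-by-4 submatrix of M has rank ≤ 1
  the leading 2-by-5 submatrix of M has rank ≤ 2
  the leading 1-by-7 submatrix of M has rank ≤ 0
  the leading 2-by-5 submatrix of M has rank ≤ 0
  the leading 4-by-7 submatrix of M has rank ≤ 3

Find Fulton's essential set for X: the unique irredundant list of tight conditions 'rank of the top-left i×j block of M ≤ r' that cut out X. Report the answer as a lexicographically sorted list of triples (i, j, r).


Recovering R(i,j) via the rank-extension bound from the 24 conditions:

  0 | 0 | 0 | 0 | 0 | 0 | 0 | 1
  0 | 0 | 0 | 0 | 0 | 1 | 1 | 2
  1 | 1 | 1 | 1 | 1 | 2 | 2 | 3
  1 | 1 | 1 | 1 | 2 | 3 | 3 | 4
  1 | 1 | 1 | 2 | 3 | 4 | 4 | 5
  1 | 2 | 2 | 3 | 4 | 5 | 5 | 6
  1 | 2 | 3 | 4 | 5 | 6 | 6 | 7
  1 | 2 | 3 | 4 | 5 | 6 | 7 | 8

second differences of R give the permutation w = (8, 6, 1, 5, 4, 2, 3, 7).

Rothe diagram D(w) (17 cells), 4 SE-corners (essential conditions):

[(1, 7, 0), (2, 5, 0), (4, 4, 1), (5, 3, 1)]


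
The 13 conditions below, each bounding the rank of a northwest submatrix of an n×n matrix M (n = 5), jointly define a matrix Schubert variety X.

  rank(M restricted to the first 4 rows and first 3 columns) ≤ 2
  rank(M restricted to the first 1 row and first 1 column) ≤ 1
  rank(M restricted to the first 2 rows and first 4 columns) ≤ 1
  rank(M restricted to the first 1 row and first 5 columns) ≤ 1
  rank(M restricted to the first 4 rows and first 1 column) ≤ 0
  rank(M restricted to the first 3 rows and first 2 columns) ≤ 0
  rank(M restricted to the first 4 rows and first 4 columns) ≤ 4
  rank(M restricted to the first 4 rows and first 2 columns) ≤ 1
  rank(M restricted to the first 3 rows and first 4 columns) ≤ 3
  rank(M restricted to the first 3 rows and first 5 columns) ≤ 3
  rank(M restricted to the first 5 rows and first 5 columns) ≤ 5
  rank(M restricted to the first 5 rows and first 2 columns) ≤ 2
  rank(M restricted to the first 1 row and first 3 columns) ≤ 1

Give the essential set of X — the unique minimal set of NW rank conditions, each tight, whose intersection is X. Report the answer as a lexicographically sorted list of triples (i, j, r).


The tightest implied rank at each (i,j), from the 13 conditions:

  i=1: 0  0  1  1  1
  i=2: 0  0  1  1  2
  i=3: 0  0  1  2  3
  i=4: 0  1  2  3  4
  i=5: 1  2  3  4  5

giving w = (3, 5, 4, 2, 1) via Δ²R.

Rothe diagram D(w) (8 cells), 3 SE-corners (essential conditions):

[(2, 4, 1), (3, 2, 0), (4, 1, 0)]


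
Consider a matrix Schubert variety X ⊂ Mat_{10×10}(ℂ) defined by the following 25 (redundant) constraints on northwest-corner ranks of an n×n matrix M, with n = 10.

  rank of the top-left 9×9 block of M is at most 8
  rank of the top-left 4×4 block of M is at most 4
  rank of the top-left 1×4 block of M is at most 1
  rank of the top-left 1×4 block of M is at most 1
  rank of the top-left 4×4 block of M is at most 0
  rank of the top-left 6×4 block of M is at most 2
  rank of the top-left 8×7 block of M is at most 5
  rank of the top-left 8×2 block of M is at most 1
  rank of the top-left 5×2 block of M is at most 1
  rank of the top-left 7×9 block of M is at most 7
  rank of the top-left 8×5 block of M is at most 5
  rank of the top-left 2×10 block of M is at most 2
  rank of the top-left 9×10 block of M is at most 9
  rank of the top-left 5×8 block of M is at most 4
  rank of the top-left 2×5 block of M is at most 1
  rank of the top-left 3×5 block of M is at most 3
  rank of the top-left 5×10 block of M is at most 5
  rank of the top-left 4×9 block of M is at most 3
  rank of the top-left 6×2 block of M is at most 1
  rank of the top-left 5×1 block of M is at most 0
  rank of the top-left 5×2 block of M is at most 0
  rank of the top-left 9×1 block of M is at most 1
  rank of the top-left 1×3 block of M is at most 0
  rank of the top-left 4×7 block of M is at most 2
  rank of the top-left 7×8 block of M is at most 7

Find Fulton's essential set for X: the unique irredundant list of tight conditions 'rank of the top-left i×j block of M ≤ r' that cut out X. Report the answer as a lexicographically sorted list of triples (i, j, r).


Propagating the 25 rank bounds to every northwest block:

  row 1: 0  0  0  0  1  1  1  1  1  1
  row 2: 0  0  0  0  1  2  2  2  2  2
  row 3: 0  0  0  0  1  2  2  3  3  3
  row 4: 0  0  0  0  1  2  2  3  3  4
  row 5: 0  0  1  1  2  3  3  4  4  5
  row 6: 1  1  2  2  3  4  4  5  5  6
  row 7: 1  1  2  3  4  5  5  6  6  7
  row 8: 1  1  2  3  4  5  5  6  7  8
  row 9: 1  2  3  4  5  6  6  7  8  9
  row 10: 1  2  3  4  5  6  7  8  9  10

giving w = (5, 6, 8, 10, 3, 1, 4, 9, 2, 7) via Δ²R.

Rothe diagram D(w) (24 cells), 6 SE-corners (essential conditions):

[(4, 4, 0), (4, 7, 2), (4, 9, 3), (5, 2, 0), (8, 2, 1), (8, 7, 5)]


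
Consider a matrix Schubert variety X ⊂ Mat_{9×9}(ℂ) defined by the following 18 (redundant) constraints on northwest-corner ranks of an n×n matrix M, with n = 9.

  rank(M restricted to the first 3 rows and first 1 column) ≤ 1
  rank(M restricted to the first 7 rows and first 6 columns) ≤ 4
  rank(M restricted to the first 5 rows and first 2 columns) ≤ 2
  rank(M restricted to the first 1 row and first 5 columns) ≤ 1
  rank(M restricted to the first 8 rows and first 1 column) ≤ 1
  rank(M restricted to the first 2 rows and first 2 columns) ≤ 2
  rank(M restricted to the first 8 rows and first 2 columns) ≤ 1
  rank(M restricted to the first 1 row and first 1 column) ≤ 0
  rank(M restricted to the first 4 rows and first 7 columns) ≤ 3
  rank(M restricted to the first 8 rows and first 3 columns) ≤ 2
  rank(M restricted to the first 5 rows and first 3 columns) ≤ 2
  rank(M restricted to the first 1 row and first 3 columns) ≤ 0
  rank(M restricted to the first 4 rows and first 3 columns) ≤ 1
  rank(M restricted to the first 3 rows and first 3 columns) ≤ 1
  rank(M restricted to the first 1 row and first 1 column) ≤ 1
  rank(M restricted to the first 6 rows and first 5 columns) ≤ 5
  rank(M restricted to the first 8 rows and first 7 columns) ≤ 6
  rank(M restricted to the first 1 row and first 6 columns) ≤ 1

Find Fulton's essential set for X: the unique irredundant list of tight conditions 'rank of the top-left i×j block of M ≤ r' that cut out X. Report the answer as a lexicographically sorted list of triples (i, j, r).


Computing R[i][j] = min implied NW-rank bound (n=9, 18 conditions):

  i=1: 0  0  0  1  1  1  1  1  1
  i=2: 1  1  1  2  2  2  2  2  2
  i=3: 1  1  1  2  3  3  3  3  3
  i=4: 1  1  1  2  3  3  3  4  4
  i=5: 1  1  2  3  4  4  4  5  5
  i=6: 1  1  2  3  4  4  5  6  6
  i=7: 1  1  2  3  4  4  5  6  7
  i=8: 1  1  2  3  4  5  6  7  8
  i=9: 1  2  3  4  5  6  7  8  9

hence w(1..9) = (4, 1, 5, 8, 3, 7, 9, 6, 2).

5 SE-corners of the 15-cell Rothe diagram give Ess(w):

[(1, 3, 0), (4, 3, 1), (4, 7, 3), (7, 6, 4), (8, 2, 1)]


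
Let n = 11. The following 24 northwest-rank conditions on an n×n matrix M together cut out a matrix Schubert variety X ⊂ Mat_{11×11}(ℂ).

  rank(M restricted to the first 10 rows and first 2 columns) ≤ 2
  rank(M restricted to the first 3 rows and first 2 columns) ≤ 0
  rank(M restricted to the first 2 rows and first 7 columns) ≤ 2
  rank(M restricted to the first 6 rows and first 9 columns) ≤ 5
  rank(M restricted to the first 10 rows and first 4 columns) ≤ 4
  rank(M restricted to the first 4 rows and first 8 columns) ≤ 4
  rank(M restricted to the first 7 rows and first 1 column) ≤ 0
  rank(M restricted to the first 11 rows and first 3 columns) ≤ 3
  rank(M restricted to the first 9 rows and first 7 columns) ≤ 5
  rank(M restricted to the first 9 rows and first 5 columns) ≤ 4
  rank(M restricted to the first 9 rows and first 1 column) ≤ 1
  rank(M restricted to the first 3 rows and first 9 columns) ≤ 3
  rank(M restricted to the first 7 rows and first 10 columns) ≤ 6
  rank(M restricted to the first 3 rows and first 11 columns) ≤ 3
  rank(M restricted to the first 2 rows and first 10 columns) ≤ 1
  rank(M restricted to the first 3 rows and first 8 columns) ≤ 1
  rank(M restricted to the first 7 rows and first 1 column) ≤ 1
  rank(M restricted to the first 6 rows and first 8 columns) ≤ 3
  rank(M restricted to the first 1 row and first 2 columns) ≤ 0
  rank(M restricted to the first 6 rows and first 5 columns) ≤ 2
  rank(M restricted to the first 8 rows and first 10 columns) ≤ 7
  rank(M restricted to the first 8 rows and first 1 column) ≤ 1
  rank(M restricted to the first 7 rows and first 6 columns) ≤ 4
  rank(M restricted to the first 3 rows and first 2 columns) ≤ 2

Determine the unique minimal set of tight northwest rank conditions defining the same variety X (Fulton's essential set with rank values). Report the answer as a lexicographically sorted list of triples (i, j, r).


Reconstructing r_w from the 24 given conditions:

  R[1]: 0  0  1  1  1  1  1  1  1  1  1
  R[2]: 0  0  1  1  1  1  1  1  1  1  2
  R[3]: 0  0  1  1  1  1  1  1  2  2  3
  R[4]: 0  1  2  2  2  2  2  2  3  3  4
  R[5]: 0  1  2  2  2  3  3  3  4  4  5
  R[6]: 0  1  2  2  2  3  3  3  4  5  6
  R[7]: 0  1  2  3  3  4  4  4  5  6  7
  R[8]: 1  2  3  4  4  5  5  5  6  7  8
  R[9]: 1  2  3  4  4  5  5  6  7  8  9
  R[10]: 1  2  3  4  5  6  6  7  8  9  10
  R[11]: 1  2  3  4  5  6  7  8  9  10  11

giving w = (3, 11, 9, 2, 6, 10, 4, 1, 8, 5, 7) via Δ²R.

|D(w)|=30, |Ess(w)|=8:

[(2, 10, 1), (3, 2, 0), (3, 8, 1), (6, 5, 2), (6, 8, 3), (7, 1, 0), (9, 5, 4), (9, 7, 5)]


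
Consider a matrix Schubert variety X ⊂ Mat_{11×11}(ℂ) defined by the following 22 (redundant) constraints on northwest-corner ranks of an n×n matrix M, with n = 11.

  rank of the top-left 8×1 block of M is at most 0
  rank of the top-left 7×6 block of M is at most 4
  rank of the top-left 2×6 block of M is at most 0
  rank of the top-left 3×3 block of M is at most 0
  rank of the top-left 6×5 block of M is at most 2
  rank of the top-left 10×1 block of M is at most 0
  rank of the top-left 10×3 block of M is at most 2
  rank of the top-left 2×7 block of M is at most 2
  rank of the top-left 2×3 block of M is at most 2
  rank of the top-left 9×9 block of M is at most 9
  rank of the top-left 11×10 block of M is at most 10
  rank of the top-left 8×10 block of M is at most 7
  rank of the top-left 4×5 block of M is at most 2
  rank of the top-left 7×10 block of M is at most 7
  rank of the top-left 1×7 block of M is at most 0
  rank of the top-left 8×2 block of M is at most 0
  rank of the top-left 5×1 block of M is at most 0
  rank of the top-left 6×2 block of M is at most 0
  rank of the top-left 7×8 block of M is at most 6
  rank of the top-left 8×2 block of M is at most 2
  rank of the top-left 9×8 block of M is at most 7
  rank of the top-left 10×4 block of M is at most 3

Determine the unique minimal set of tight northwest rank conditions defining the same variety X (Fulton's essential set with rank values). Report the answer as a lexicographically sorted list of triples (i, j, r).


The tightest implied rank at each (i,j), from the 22 conditions:

  i=1: 0 | 0 | 0 | 0 | 0 | 0 | 0 | 1 | 1 | 1 | 1
  i=2: 0 | 0 | 0 | 0 | 0 | 0 | 1 | 2 | 2 | 2 | 2
  i=3: 0 | 0 | 0 | 1 | 1 | 1 | 2 | 3 | 3 | 3 | 3
  i=4: 0 | 0 | 1 | 2 | 2 | 2 | 3 | 4 | 4 | 4 | 4
  i=5: 0 | 0 | 1 | 2 | 2 | 3 | 4 | 5 | 5 | 5 | 5
  i=6: 0 | 0 | 1 | 2 | 2 | 3 | 4 | 5 | 6 | 6 | 6
  i=7: 0 | 0 | 1 | 2 | 3 | 4 | 5 | 6 | 7 | 7 | 7
  i=8: 0 | 0 | 1 | 2 | 3 | 4 | 5 | 6 | 7 | 7 | 8
  i=9: 0 | 1 | 2 | 3 | 4 | 5 | 6 | 7 | 8 | 8 | 9
  i=10: 0 | 1 | 2 | 3 | 4 | 5 | 6 | 7 | 8 | 9 | 10
  i=11: 1 | 2 | 3 | 4 | 5 | 6 | 7 | 8 | 9 | 10 | 11

second differences of R give the permutation w = (8, 7, 4, 3, 6, 9, 5, 11, 2, 10, 1).

Rothe diagram D(w) (31 cells), 7 SE-corners (essential conditions):

[(1, 7, 0), (2, 6, 0), (3, 3, 0), (6, 5, 2), (8, 2, 0), (8, 10, 7), (10, 1, 0)]


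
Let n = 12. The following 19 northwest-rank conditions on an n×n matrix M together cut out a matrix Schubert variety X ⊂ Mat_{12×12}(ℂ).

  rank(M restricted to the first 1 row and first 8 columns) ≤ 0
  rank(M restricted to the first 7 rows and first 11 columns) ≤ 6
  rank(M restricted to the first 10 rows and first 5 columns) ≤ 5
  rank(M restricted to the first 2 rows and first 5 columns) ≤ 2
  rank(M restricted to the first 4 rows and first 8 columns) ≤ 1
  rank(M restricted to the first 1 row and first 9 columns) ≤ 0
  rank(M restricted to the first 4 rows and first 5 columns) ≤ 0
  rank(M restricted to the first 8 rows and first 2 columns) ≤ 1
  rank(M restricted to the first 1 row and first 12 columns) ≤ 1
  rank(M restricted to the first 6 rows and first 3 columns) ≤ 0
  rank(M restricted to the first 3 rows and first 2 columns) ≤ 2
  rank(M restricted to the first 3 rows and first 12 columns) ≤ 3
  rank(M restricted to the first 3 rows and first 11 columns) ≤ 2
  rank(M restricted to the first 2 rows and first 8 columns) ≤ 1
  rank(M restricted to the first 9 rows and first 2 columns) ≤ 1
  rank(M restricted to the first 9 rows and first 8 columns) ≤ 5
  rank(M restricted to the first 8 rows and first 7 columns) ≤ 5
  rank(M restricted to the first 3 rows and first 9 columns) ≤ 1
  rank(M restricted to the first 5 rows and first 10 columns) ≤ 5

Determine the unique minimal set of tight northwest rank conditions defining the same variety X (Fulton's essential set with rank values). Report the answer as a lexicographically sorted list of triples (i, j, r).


Propagating the 19 rank bounds to every northwest block:

  row 1: 0 | 0 | 0 | 0 | 0 | 0 | 0 | 0 | 0 | 1 | 1 | 1
  row 2: 0 | 0 | 0 | 0 | 0 | 1 | 1 | 1 | 1 | 2 | 2 | 2
  row 3: 0 | 0 | 0 | 0 | 0 | 1 | 1 | 1 | 1 | 2 | 2 | 3
  row 4: 0 | 0 | 0 | 0 | 0 | 1 | 1 | 1 | 2 | 3 | 3 | 4
  row 5: 0 | 0 | 0 | 1 | 1 | 2 | 2 | 2 | 3 | 4 | 4 | 5
  row 6: 0 | 0 | 0 | 1 | 2 | 3 | 3 | 3 | 4 | 5 | 5 | 6
  row 7: 1 | 1 | 1 | 2 | 3 | 4 | 4 | 4 | 5 | 6 | 6 | 7
  row 8: 1 | 1 | 2 | 3 | 4 | 5 | 5 | 5 | 6 | 7 | 7 | 8
  row 9: 1 | 1 | 2 | 3 | 4 | 5 | 5 | 5 | 6 | 7 | 8 | 9
  row 10: 1 | 2 | 3 | 4 | 5 | 6 | 6 | 6 | 7 | 8 | 9 | 10
  row 11: 1 | 2 | 3 | 4 | 5 | 6 | 7 | 7 | 8 | 9 | 10 | 11
  row 12: 1 | 2 | 3 | 4 | 5 | 6 | 7 | 8 | 9 | 10 | 11 | 12

second differences of R give the permutation w = (10, 6, 12, 9, 4, 5, 1, 3, 11, 2, 7, 8).

|D(w)|=40, |Ess(w)|=8:

[(1, 9, 0), (3, 9, 1), (3, 11, 2), (4, 5, 0), (4, 8, 1), (6, 3, 0), (9, 2, 1), (9, 8, 5)]


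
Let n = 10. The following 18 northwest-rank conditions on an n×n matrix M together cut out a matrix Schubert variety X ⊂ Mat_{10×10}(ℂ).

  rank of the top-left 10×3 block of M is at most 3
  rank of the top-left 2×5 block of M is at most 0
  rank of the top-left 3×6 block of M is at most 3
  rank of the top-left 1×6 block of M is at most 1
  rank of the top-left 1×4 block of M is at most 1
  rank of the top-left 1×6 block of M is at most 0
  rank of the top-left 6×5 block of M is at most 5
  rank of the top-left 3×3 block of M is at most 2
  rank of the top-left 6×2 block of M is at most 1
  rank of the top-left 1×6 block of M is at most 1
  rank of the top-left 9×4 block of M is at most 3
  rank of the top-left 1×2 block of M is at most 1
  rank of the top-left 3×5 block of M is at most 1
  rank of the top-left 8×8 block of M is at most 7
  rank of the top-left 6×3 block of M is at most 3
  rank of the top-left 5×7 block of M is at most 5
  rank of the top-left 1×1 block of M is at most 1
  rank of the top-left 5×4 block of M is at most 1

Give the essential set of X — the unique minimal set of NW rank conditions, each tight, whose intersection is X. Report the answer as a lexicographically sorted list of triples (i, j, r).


Computing R[i][j] = min implied NW-rank bound (n=10, 18 conditions):

  R[1]: 0  0  0  0  0  0  1  1  1  1
  R[2]: 0  0  0  0  0  1  2  2  2  2
  R[3]: 1  1  1  1  1  2  3  3  3  3
  R[4]: 1  1  1  1  2  3  4  4  4  4
  R[5]: 1  1  1  1  2  3  4  5  5  5
  R[6]: 1  1  2  2  3  4  5  6  6  6
  R[7]: 1  2  3  3  4  5  6  7  7  7
  R[8]: 1  2  3  3  4  5  6  7  8  8
  R[9]: 1  2  3  3  4  5  6  7  8  9
  R[10]: 1  2  3  4  5  6  7  8  9  10

giving w = (7, 6, 1, 5, 8, 3, 2, 9, 10, 4) via Δ²R.

5 SE-corners of the 20-cell Rothe diagram give Ess(w):

[(1, 6, 0), (2, 5, 0), (5, 4, 1), (6, 2, 1), (9, 4, 3)]


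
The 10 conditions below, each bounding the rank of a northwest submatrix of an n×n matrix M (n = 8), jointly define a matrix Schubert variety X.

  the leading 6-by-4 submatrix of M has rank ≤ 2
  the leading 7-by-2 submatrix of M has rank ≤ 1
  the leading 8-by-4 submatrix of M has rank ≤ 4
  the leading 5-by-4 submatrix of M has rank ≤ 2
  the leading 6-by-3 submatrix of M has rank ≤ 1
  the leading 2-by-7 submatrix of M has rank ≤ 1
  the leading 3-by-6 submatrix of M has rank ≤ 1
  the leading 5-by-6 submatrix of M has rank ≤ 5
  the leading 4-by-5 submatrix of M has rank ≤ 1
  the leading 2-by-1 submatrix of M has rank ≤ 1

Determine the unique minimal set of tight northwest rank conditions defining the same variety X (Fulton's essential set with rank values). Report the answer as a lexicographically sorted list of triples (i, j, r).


Computing R[i][j] = min implied NW-rank bound (n=8, 10 conditions):

  i=1: 1  1  1  1  1  1  1  1
  i=2: 1  1  1  1  1  1  1  2
  i=3: 1  1  1  1  1  1  2  3
  i=4: 1  1  1  1  1  2  3  4
  i=5: 1  1  1  2  2  3  4  5
  i=6: 1  1  1  2  3  4  5  6
  i=7: 1  1  2  3  4  5  6  7
  i=8: 1  2  3  4  5  6  7  8

the unique w with this rank table is (1, 8, 7, 6, 4, 5, 3, 2).

D(w) has 20 cells with 5 SE-corners; essential set:

[(2, 7, 1), (3, 6, 1), (4, 5, 1), (6, 3, 1), (7, 2, 1)]


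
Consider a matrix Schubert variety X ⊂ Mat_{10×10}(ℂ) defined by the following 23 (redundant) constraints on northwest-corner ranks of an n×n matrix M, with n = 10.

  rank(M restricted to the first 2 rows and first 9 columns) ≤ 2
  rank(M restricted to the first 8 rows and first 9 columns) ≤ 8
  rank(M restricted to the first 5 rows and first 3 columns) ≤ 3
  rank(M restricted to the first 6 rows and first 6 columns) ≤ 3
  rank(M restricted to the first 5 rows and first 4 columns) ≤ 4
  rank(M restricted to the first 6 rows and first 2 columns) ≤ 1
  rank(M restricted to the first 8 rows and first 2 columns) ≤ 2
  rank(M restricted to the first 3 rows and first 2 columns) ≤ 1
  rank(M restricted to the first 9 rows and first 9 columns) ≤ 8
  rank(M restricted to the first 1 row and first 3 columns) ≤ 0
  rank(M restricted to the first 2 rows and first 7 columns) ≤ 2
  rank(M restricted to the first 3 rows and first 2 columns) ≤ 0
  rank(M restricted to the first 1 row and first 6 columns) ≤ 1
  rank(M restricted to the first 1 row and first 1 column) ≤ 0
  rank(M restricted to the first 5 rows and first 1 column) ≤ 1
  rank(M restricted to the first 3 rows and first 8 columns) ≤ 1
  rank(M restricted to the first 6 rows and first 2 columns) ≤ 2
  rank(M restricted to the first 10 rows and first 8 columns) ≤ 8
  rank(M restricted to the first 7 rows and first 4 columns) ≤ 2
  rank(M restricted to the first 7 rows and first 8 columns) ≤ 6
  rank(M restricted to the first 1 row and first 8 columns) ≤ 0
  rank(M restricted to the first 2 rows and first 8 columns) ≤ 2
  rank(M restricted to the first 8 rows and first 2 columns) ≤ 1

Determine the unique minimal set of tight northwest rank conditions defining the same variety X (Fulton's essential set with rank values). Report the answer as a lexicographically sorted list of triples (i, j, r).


Propagating the 23 rank bounds to every northwest block:

  R[1]: 0, 0, 0, 0, 0, 0, 0, 0, 1, 1
  R[2]: 0, 0, 1, 1, 1, 1, 1, 1, 2, 2
  R[3]: 0, 0, 1, 1, 1, 1, 1, 1, 2, 3
  R[4]: 1, 1, 2, 2, 2, 2, 2, 2, 3, 4
  R[5]: 1, 1, 2, 2, 3, 3, 3, 3, 4, 5
  R[6]: 1, 1, 2, 2, 3, 3, 4, 4, 5, 6
  R[7]: 1, 1, 2, 2, 3, 4, 5, 5, 6, 7
  R[8]: 1, 1, 2, 3, 4, 5, 6, 6, 7, 8
  R[9]: 1, 2, 3, 4, 5, 6, 7, 7, 8, 9
  R[10]: 1, 2, 3, 4, 5, 6, 7, 8, 9, 10

the unique w with this rank table is (9, 3, 10, 1, 5, 7, 6, 4, 2, 8).

ℓ(w)=25; the 6 essential cells (i,j,r):

[(1, 8, 0), (3, 2, 0), (3, 8, 1), (6, 6, 3), (7, 4, 2), (8, 2, 1)]


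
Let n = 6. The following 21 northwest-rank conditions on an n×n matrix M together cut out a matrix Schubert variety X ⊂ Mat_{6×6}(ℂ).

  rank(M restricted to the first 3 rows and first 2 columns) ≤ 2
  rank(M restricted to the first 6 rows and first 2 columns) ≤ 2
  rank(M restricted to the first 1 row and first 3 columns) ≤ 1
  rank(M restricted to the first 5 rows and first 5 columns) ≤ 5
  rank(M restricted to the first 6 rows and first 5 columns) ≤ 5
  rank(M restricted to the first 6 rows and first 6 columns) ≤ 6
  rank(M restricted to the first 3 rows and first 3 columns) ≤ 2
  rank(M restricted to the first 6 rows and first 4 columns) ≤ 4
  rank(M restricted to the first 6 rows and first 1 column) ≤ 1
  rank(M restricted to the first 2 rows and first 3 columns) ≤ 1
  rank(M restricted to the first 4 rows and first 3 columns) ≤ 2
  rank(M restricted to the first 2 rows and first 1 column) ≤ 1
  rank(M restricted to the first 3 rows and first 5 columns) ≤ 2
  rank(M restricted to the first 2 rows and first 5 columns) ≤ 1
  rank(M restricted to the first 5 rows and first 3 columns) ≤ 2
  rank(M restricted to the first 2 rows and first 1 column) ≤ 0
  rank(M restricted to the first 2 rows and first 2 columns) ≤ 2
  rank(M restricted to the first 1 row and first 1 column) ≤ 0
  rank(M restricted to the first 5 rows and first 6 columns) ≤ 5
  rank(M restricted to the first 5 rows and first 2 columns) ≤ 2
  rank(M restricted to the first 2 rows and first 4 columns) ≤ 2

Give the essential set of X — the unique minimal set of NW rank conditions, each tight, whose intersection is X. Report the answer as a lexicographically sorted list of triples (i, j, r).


Propagating the 21 rank bounds to every northwest block:

  i=1: 0 1 1 1 1 1
  i=2: 0 1 1 1 1 2
  i=3: 1 2 2 2 2 3
  i=4: 1 2 2 3 3 4
  i=5: 1 2 2 3 4 5
  i=6: 1 2 3 4 5 6

second differences of R give the permutation w = (2, 6, 1, 4, 5, 3).

D(w) has 7 cells with 3 SE-corners; essential set:

[(2, 1, 0), (2, 5, 1), (5, 3, 2)]


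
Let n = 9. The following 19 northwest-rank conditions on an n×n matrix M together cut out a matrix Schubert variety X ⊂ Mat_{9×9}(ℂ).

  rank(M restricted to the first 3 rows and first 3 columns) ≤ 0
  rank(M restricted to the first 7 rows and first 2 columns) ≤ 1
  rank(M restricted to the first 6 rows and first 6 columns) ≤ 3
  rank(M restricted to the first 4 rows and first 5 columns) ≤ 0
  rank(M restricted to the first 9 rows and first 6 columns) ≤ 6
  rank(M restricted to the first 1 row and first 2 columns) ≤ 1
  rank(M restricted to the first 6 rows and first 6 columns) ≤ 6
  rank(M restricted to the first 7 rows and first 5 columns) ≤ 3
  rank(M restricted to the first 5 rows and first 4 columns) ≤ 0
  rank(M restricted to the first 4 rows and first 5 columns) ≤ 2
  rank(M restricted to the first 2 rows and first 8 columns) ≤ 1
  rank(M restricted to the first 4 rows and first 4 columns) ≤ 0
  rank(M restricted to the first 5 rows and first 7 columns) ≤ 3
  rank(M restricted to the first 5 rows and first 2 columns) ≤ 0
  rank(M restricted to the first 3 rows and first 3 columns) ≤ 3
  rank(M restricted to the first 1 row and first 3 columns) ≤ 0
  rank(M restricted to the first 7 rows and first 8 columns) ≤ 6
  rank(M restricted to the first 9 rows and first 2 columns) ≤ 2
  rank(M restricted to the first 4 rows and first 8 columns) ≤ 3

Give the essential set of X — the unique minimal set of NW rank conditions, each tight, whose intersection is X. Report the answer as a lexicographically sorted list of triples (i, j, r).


Propagating the 19 rank bounds to every northwest block:

  R[1]: 0  0  0  0  0  1  1  1  1
  R[2]: 0  0  0  0  0  1  1  1  2
  R[3]: 0  0  0  0  0  1  2  2  3
  R[4]: 0  0  0  0  0  1  2  3  4
  R[5]: 0  0  0  0  1  2  3  4  5
  R[6]: 1  1  1  1  2  3  4  5  6
  R[7]: 1  1  2  2  3  4  5  6  7
  R[8]: 1  2  3  3  4  5  6  7  8
  R[9]: 1  2  3  4  5  6  7  8  9

giving w = (6, 9, 7, 8, 5, 1, 3, 2, 4) via Δ²R.

ℓ(w)=27; the 4 essential cells (i,j,r):

[(2, 8, 1), (4, 5, 0), (5, 4, 0), (7, 2, 1)]


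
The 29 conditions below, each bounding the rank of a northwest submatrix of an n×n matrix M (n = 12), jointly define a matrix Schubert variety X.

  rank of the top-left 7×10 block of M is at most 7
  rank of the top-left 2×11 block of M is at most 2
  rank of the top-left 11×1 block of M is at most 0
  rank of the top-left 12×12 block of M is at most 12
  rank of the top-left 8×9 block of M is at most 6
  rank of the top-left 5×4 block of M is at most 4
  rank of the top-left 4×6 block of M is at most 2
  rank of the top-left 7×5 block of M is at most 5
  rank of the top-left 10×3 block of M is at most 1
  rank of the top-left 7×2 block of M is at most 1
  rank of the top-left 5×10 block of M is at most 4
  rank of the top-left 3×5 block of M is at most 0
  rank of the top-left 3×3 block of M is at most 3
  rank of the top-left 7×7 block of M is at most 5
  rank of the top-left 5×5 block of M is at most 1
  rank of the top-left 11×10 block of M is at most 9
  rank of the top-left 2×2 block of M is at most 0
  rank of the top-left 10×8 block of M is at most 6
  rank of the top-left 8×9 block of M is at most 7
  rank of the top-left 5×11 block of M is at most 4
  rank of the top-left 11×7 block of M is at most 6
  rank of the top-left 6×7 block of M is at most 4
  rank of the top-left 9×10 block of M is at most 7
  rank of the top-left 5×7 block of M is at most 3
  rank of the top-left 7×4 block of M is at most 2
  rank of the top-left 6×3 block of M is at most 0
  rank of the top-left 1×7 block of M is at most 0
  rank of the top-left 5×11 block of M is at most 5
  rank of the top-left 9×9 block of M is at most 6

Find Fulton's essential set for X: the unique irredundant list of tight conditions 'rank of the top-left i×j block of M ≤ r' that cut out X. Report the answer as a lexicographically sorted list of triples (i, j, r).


Recovering R(i,j) via the rank-extension bound from the 29 conditions:

  0 | 0 | 0 | 0 | 0 | 0 | 0 | 1 | 1 | 1 | 1 | 1
  0 | 0 | 0 | 0 | 0 | 1 | 1 | 2 | 2 | 2 | 2 | 2
  0 | 0 | 0 | 0 | 0 | 1 | 2 | 3 | 3 | 3 | 3 | 3
  0 | 0 | 0 | 1 | 1 | 2 | 3 | 4 | 4 | 4 | 4 | 4
  0 | 0 | 0 | 1 | 1 | 2 | 3 | 4 | 4 | 4 | 4 | 5
  0 | 0 | 0 | 1 | 2 | 3 | 4 | 5 | 5 | 5 | 5 | 6
  0 | 1 | 1 | 2 | 3 | 4 | 5 | 6 | 6 | 6 | 6 | 7
  0 | 1 | 1 | 2 | 3 | 4 | 5 | 6 | 6 | 7 | 7 | 8
  0 | 1 | 1 | 2 | 3 | 4 | 5 | 6 | 6 | 7 | 8 | 9
  0 | 1 | 1 | 2 | 3 | 4 | 5 | 6 | 7 | 8 | 9 | 10
  0 | 1 | 2 | 3 | 4 | 5 | 6 | 7 | 8 | 9 | 10 | 11
  1 | 2 | 3 | 4 | 5 | 6 | 7 | 8 | 9 | 10 | 11 | 12

so w = (8, 6, 7, 4, 12, 5, 2, 10, 11, 9, 3, 1).

D(w) has 40 cells with 8 SE-corners; essential set:

[(1, 7, 0), (3, 5, 0), (5, 5, 1), (5, 11, 4), (6, 3, 0), (9, 9, 6), (10, 3, 1), (11, 1, 0)]


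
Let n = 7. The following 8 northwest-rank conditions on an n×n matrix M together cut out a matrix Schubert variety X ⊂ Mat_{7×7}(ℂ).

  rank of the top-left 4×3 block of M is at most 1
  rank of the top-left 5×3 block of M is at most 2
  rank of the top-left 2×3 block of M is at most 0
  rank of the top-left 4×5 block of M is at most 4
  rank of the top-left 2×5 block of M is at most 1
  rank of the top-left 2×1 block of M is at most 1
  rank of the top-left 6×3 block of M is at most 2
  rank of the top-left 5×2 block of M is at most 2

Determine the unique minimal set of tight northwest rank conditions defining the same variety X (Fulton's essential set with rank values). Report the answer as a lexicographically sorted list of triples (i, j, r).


The tightest implied rank at each (i,j), from the 8 conditions:

  row 1: 0  0  0  1  1  1  1
  row 2: 0  0  0  1  1  2  2
  row 3: 1  1  1  2  2  3  3
  row 4: 1  1  1  2  3  4  4
  row 5: 1  2  2  3  4  5  5
  row 6: 1  2  2  3  4  5  6
  row 7: 1  2  3  4  5  6  7

so w = (4, 6, 1, 5, 2, 7, 3).

Rothe diagram D(w) (10 cells), 4 SE-corners (essential conditions):

[(2, 3, 0), (2, 5, 1), (4, 3, 1), (6, 3, 2)]


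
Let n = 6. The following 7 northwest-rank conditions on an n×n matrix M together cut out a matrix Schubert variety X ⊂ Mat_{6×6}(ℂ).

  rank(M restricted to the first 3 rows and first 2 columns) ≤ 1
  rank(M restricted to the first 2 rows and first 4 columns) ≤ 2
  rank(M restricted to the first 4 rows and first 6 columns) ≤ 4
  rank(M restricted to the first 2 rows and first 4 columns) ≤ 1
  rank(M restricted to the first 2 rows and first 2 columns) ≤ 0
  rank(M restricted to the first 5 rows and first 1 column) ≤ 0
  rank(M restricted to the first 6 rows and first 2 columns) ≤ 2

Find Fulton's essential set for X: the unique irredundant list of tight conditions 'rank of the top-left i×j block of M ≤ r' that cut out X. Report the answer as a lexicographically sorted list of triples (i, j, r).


Computing R[i][j] = min implied NW-rank bound (n=6, 7 conditions):

  row 1: 0 | 0 | 1 | 1 | 1 | 1
  row 2: 0 | 0 | 1 | 1 | 2 | 2
  row 3: 0 | 1 | 2 | 2 | 3 | 3
  row 4: 0 | 1 | 2 | 3 | 4 | 4
  row 5: 0 | 1 | 2 | 3 | 4 | 5
  row 6: 1 | 2 | 3 | 4 | 5 | 6

hence w(1..6) = (3, 5, 2, 4, 6, 1).

Fulton essential set (3 of the 8 Rothe cells):

[(2, 2, 0), (2, 4, 1), (5, 1, 0)]


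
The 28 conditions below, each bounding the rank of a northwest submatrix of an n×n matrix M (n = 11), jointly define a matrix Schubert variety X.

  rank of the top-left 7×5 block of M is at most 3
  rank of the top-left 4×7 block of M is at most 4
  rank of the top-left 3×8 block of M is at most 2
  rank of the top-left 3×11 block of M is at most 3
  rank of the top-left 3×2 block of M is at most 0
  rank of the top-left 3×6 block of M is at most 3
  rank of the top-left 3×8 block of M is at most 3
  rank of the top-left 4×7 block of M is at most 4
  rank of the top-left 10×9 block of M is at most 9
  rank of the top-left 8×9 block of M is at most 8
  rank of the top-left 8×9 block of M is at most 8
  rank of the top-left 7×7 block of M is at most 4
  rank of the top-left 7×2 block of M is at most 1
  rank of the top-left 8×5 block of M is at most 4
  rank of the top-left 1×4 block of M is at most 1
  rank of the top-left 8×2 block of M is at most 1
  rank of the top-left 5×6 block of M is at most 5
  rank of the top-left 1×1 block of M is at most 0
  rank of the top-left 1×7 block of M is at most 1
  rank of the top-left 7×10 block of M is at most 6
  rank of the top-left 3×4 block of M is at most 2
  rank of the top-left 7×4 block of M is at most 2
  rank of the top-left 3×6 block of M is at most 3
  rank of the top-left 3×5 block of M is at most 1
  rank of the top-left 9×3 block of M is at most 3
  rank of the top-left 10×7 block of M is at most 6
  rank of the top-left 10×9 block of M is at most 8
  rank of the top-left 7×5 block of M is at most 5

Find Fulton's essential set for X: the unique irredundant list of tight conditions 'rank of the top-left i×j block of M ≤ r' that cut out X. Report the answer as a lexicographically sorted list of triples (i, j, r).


The tightest implied rank at each (i,j), from the 28 conditions:

  i=1: 0 0 1 1 1 1 1 1 1 1 1
  i=2: 0 0 1 1 1 2 2 2 2 2 2
  i=3: 0 0 1 1 1 2 2 2 3 3 3
  i=4: 1 1 2 2 2 3 3 3 4 4 4
  i=5: 1 1 2 2 3 4 4 4 5 5 5
  i=6: 1 1 2 2 3 4 4 5 6 6 6
  i=7: 1 1 2 2 3 4 4 5 6 6 7
  i=8: 1 1 2 3 4 5 5 6 7 7 8
  i=9: 1 2 3 4 5 6 6 7 8 8 9
  i=10: 1 2 3 4 5 6 6 7 8 9 10
  i=11: 1 2 3 4 5 6 7 8 9 10 11

so w = (3, 6, 9, 1, 5, 8, 11, 4, 2, 10, 7).

8 SE-corners of the 23-cell Rothe diagram give Ess(w):

[(3, 2, 0), (3, 5, 1), (3, 8, 2), (7, 4, 2), (7, 7, 4), (7, 10, 6), (8, 2, 1), (10, 7, 6)]


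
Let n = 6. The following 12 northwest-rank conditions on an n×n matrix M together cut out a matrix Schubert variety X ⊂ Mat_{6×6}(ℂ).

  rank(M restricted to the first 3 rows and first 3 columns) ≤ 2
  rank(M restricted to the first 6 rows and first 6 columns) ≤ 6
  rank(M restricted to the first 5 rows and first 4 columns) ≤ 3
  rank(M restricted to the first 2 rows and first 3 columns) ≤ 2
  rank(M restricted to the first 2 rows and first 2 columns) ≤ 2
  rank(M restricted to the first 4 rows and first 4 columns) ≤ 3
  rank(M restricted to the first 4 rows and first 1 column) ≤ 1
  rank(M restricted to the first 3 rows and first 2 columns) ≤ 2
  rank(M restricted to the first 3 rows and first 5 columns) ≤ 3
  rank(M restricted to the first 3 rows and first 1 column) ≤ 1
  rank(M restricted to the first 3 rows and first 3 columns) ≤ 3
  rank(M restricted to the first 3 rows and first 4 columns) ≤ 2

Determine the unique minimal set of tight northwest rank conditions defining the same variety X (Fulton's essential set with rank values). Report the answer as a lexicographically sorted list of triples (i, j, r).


Rank table r_w(6×6) implied by the 12 constraints:

  1 | 1 | 1 | 1 | 1 | 1
  1 | 2 | 2 | 2 | 2 | 2
  1 | 2 | 2 | 2 | 3 | 3
  1 | 2 | 3 | 3 | 4 | 4
  1 | 2 | 3 | 3 | 4 | 5
  1 | 2 | 3 | 4 | 5 | 6

so w = (1, 2, 5, 3, 6, 4).

2 SE-corners of the 3-cell Rothe diagram give Ess(w):

[(3, 4, 2), (5, 4, 3)]


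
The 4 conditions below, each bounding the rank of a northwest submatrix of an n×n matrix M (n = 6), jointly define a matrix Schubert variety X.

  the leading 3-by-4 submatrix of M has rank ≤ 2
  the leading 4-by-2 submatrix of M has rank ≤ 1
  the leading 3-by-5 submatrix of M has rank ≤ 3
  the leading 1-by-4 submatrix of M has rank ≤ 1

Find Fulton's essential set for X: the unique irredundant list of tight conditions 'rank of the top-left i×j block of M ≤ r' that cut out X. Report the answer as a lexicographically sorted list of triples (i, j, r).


Propagating the 4 rank bounds to every northwest block:

  R[1]: 1 | 1 | 1 | 1 | 1 | 1
  R[2]: 1 | 1 | 2 | 2 | 2 | 2
  R[3]: 1 | 1 | 2 | 2 | 3 | 3
  R[4]: 1 | 1 | 2 | 3 | 4 | 4
  R[5]: 1 | 2 | 3 | 4 | 5 | 5
  R[6]: 1 | 2 | 3 | 4 | 5 | 6

reading off 1-entries of Δ²R: w = (1, 3, 5, 4, 2, 6).

Fulton essential set (2 of the 4 Rothe cells):

[(3, 4, 2), (4, 2, 1)]


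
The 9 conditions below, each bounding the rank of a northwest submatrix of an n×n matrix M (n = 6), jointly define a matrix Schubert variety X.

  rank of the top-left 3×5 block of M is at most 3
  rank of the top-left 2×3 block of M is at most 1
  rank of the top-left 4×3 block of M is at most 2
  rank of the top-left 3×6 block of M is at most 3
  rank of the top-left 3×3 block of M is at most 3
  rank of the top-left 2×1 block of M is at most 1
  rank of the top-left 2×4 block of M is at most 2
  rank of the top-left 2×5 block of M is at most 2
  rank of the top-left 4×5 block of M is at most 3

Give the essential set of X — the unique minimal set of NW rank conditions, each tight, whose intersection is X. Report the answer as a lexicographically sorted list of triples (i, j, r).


Rank table r_w(6×6) implied by the 9 constraints:

  R[1]: 1, 1, 1, 1, 1, 1
  R[2]: 1, 1, 1, 2, 2, 2
  R[3]: 1, 2, 2, 3, 3, 3
  R[4]: 1, 2, 2, 3, 3, 4
  R[5]: 1, 2, 3, 4, 4, 5
  R[6]: 1, 2, 3, 4, 5, 6

hence w(1..6) = (1, 4, 2, 6, 3, 5).

D(w) has 4 cells with 3 SE-corners; essential set:

[(2, 3, 1), (4, 3, 2), (4, 5, 3)]


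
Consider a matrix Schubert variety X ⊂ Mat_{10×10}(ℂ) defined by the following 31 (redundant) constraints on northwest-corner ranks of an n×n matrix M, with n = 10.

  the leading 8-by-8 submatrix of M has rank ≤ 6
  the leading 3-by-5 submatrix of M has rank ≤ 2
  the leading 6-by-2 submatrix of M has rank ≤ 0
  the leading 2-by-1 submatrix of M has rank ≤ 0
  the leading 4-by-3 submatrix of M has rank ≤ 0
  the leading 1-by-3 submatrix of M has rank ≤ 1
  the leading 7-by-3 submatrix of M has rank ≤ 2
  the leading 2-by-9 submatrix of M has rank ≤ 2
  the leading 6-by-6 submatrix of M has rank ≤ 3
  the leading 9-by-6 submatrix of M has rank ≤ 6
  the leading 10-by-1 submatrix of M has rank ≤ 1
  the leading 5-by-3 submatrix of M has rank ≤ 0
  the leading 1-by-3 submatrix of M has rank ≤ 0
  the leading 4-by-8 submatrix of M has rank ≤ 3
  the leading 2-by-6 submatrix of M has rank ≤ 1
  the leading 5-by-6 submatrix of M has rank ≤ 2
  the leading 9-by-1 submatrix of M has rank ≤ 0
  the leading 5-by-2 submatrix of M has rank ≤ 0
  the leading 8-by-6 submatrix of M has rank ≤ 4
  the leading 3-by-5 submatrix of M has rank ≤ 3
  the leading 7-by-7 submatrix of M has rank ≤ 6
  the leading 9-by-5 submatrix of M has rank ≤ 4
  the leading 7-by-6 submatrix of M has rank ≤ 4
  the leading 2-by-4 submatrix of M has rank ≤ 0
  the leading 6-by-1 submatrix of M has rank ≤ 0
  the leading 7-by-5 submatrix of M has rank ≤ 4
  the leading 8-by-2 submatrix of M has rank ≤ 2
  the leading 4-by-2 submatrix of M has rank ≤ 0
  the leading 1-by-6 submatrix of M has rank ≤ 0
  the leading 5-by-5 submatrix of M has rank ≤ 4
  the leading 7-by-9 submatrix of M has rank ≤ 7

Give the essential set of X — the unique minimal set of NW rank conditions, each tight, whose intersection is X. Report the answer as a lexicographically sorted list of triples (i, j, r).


Rank table r_w(10×10) implied by the 31 constraints:

  R[1]: 0  0  0  0  0  0  1  1  1  1
  R[2]: 0  0  0  0  1  1  2  2  2  2
  R[3]: 0  0  0  1  2  2  3  3  3  3
  R[4]: 0  0  0  1  2  2  3  3  4  4
  R[5]: 0  0  0  1  2  2  3  4  5  5
  R[6]: 0  0  1  2  3  3  4  5  6  6
  R[7]: 0  1  2  3  4  4  5  6  7  7
  R[8]: 0  1  2  3  4  4  5  6  7  8
  R[9]: 0  1  2  3  4  5  6  7  8  9
  R[10]: 1  2  3  4  5  6  7  8  9  10

reading off 1-entries of Δ²R: w = (7, 5, 4, 9, 8, 3, 2, 10, 6, 1).

|D(w)|=28, |Ess(w)|=8:

[(1, 6, 0), (2, 4, 0), (4, 8, 3), (5, 3, 0), (5, 6, 2), (6, 2, 0), (8, 6, 4), (9, 1, 0)]


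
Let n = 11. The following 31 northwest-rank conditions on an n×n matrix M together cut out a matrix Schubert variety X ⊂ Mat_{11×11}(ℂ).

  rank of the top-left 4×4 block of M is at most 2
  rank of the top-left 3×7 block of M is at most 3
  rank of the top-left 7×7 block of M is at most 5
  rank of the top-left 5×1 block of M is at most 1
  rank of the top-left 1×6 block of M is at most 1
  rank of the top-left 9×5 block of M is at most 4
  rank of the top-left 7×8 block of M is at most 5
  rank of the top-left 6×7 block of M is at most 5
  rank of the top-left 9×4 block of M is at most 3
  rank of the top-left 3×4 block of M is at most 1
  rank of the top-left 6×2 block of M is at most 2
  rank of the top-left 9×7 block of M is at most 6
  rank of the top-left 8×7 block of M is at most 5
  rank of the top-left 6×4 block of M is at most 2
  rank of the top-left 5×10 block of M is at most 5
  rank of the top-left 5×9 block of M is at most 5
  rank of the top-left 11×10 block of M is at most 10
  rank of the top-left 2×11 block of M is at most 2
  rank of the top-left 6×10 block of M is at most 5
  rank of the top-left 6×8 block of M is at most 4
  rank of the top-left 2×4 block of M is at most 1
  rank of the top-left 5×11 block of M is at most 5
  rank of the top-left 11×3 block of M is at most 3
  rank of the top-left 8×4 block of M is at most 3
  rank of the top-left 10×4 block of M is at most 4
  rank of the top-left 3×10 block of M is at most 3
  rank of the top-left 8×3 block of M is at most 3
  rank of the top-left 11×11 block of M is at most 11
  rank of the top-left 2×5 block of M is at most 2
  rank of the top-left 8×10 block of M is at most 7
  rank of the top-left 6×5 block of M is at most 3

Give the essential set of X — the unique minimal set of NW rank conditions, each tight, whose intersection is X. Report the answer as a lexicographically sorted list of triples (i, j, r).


Reconstructing r_w from the 31 given conditions:

  row 1: 1  1  1  1  1  1  1  1  1  1  1
  row 2: 1  1  1  1  2  2  2  2  2  2  2
  row 3: 1  1  1  1  2  3  3  3  3  3  3
  row 4: 1  2  2  2  3  4  4  4  4  4  4
  row 5: 1  2  2  2  3  4  4  4  5  5  5
  row 6: 1  2  2  2  3  4  4  4  5  5  6
  row 7: 1  2  3  3  4  5  5  5  6  6  7
  row 8: 1  2  3  3  4  5  5  6  7  7  8
  row 9: 1  2  3  3  4  5  6  7  8  8  9
  row 10: 1  2  3  4  5  6  7  8  9  9  10
  row 11: 1  2  3  4  5  6  7  8  9  10  11

the unique w with this rank table is (1, 5, 6, 2, 9, 11, 3, 8, 7, 4, 10).

6 SE-corners of the 18-cell Rothe diagram give Ess(w):

[(3, 4, 1), (6, 4, 2), (6, 8, 4), (6, 10, 5), (8, 7, 5), (9, 4, 3)]
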